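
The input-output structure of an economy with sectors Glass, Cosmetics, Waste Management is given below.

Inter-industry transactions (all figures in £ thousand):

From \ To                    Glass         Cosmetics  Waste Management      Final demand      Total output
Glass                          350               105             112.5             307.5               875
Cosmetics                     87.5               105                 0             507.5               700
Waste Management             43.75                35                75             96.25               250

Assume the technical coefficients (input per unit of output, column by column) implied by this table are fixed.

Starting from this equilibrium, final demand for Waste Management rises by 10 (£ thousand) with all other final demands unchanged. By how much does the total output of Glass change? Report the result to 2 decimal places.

Δx_G = 11.76

Technical coefficients a_ij = z_ij / X_j:
  a_GG = 350/875 = 0.40, a_CG = 87.5/875 = 0.10, a_WG = 43.75/875 = 0.05
  a_GC = 105/700 = 0.15, a_CC = 105/700 = 0.15, a_WC = 35/700 = 0.05
  a_GW = 112.5/250 = 0.45, a_CW = 0/250 = 0.00, a_WW = 75/250 = 0.30
I − A =
  [   0.60    -0.15    -0.45]
  [  -0.10     0.85     0.00]
  [  -0.05    -0.05     0.70]
Cofactors of I−A, C_ij = (−1)^(i+j)·(minor ij) (rows/columns in the sector order above):
  C_11 = (0.85)(0.70) − (0.00)(-0.05) = 0.5950
  C_12 = −[(-0.10)(0.70) − (0.00)(-0.05)] = 0.0700
  C_13 = (-0.10)(-0.05) − (0.85)(-0.05) = 0.0475
  C_21 = −[(-0.15)(0.70) − (-0.45)(-0.05)] = 0.1275
  C_22 = (0.60)(0.70) − (-0.45)(-0.05) = 0.3975
  C_23 = −[(0.60)(-0.05) − (-0.15)(-0.05)] = 0.0375
  C_31 = (-0.15)(0.00) − (-0.45)(0.85) = 0.3825
  C_32 = −[(0.60)(0.00) − (-0.45)(-0.10)] = 0.0450
  C_33 = (0.60)(0.85) − (-0.15)(-0.10) = 0.4950
det(I−A) = Σ_j (I−A)_1j·C_1j = (0.60)(0.5950) + (-0.15)(0.0700) + (-0.45)(0.0475) = 0.325125
adj(I−A) = Cᵀ =
  [ 0.5950   0.1275   0.3825]
  [ 0.0700   0.3975   0.0450]
  [ 0.0475   0.0375   0.4950]
(I − A)⁻¹ = adj(I−A) / det(I−A) ≈
  [   1.8301     0.3922     1.1765]
  [   0.2153     1.2226     0.1384]
  [   0.1461     0.1153     1.5225]
Δx = (I − A)⁻¹ Δd with Δd having +10 in the Waste Management component and 0 elsewhere.
So Δx_G = L_GW · (+10), where L_GW = adj(I−A)_GW / det(I−A) = 0.3825 / 0.325125.
Δx_G = 0.3825 × (+10) / 0.325125 = 3.825 / 0.325125 ≈ 11.76.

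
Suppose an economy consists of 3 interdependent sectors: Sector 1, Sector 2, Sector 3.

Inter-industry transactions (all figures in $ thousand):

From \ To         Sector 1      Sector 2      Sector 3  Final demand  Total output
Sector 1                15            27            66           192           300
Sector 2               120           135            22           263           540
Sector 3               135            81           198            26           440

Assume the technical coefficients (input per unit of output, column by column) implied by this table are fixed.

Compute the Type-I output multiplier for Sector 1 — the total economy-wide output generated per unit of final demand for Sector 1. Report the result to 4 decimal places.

m_1 = 3.3387

Technical coefficients a_ij = z_ij / X_j:
  a_11 = 15/300 = 0.05, a_21 = 120/300 = 0.40, a_31 = 135/300 = 0.45
  a_12 = 27/540 = 0.05, a_22 = 135/540 = 0.25, a_32 = 81/540 = 0.15
  a_13 = 66/440 = 0.15, a_23 = 22/440 = 0.05, a_33 = 198/440 = 0.45
I − A =
  [   0.95    -0.05    -0.15]
  [  -0.40     0.75    -0.05]
  [  -0.45    -0.15     0.55]
Cofactors of I−A, C_ij = (−1)^(i+j)·(minor ij) (rows/columns in the sector order above):
  C_11 = (0.75)(0.55) − (-0.05)(-0.15) = 0.4050
  C_12 = −[(-0.40)(0.55) − (-0.05)(-0.45)] = 0.2425
  C_13 = (-0.40)(-0.15) − (0.75)(-0.45) = 0.3975
  C_21 = −[(-0.05)(0.55) − (-0.15)(-0.15)] = 0.0500
  C_22 = (0.95)(0.55) − (-0.15)(-0.45) = 0.4550
  C_23 = −[(0.95)(-0.15) − (-0.05)(-0.45)] = 0.1650
  C_31 = (-0.05)(-0.05) − (-0.15)(0.75) = 0.1150
  C_32 = −[(0.95)(-0.05) − (-0.15)(-0.40)] = 0.1075
  C_33 = (0.95)(0.75) − (-0.05)(-0.40) = 0.6925
det(I−A) = Σ_j (I−A)_1j·C_1j = (0.95)(0.4050) + (-0.05)(0.2425) + (-0.15)(0.3975) = 0.3130
adj(I−A) = Cᵀ =
  [ 0.4050   0.0500   0.1150]
  [ 0.2425   0.4550   0.1075]
  [ 0.3975   0.1650   0.6925]
(I − A)⁻¹ = adj(I−A) / det(I−A) ≈
  [   1.29393     0.15974     0.36741]
  [   0.77476     1.45367     0.34345]
  [   1.26997     0.52716     2.21246]
The output multiplier for sector j is the column-j sum of the Leontief inverse (I − A)⁻¹ = adj(I−A) / det(I−A).
Column 1 of adj(I−A): (0.4050, 0.2425, 0.3975); det(I−A) = 0.3130.
m_1 = (0.4050 + 0.2425 + 0.3975) / 0.3130 = 1.045 / 0.3130 ≈ 3.3387.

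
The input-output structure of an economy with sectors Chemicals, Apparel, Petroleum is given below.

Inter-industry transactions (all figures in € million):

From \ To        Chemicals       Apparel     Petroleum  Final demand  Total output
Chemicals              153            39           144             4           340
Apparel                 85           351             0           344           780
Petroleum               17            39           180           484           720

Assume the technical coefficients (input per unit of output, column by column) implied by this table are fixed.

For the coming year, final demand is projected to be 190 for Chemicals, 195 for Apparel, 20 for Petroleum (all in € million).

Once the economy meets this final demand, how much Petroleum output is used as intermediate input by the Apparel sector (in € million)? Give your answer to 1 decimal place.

z_PA = 27.5

Technical coefficients a_ij = z_ij / X_j:
  a_CC = 153/340 = 0.45, a_AC = 85/340 = 0.25, a_PC = 17/340 = 0.05
  a_CA = 39/780 = 0.05, a_AA = 351/780 = 0.45, a_PA = 39/780 = 0.05
  a_CP = 144/720 = 0.20, a_AP = 0/720 = 0.00, a_PP = 180/720 = 0.25
I − A =
  [   0.55    -0.05    -0.20]
  [  -0.25     0.55     0.00]
  [  -0.05    -0.05     0.75]
Cofactors of I−A, C_ij = (−1)^(i+j)·(minor ij) (rows/columns in the sector order above):
  C_11 = (0.55)(0.75) − (0.00)(-0.05) = 0.4125
  C_12 = −[(-0.25)(0.75) − (0.00)(-0.05)] = 0.1875
  C_13 = (-0.25)(-0.05) − (0.55)(-0.05) = 0.0400
  C_21 = −[(-0.05)(0.75) − (-0.20)(-0.05)] = 0.0475
  C_22 = (0.55)(0.75) − (-0.20)(-0.05) = 0.4025
  C_23 = −[(0.55)(-0.05) − (-0.05)(-0.05)] = 0.0300
  C_31 = (-0.05)(0.00) − (-0.20)(0.55) = 0.1100
  C_32 = −[(0.55)(0.00) − (-0.20)(-0.25)] = 0.0500
  C_33 = (0.55)(0.55) − (-0.05)(-0.25) = 0.2900
det(I−A) = Σ_j (I−A)_1j·C_1j = (0.55)(0.4125) + (-0.05)(0.1875) + (-0.20)(0.0400) = 0.2095
adj(I−A) = Cᵀ =
  [ 0.4125   0.0475   0.1100]
  [ 0.1875   0.4025   0.0500]
  [ 0.0400   0.0300   0.2900]
(I − A)⁻¹ = adj(I−A) / det(I−A) ≈
  [   1.9690     0.2267     0.5251]
  [   0.8950     1.9212     0.2387]
  [   0.1909     0.1432     1.3842]
First solve x = (I − A)⁻¹ d = adj(I−A)·d / det(I−A); in particular x_A = (0.1875·190 + 0.4025·195 + 0.0500·20) / 0.2095 = 115.1125 / 0.2095 ≈ 549.463.
Intermediate flow from P to A: z_PA = a_PA · x_A = 0.05 × 115.1125 / 0.2095 = 5.755625 / 0.2095 ≈ 27.5.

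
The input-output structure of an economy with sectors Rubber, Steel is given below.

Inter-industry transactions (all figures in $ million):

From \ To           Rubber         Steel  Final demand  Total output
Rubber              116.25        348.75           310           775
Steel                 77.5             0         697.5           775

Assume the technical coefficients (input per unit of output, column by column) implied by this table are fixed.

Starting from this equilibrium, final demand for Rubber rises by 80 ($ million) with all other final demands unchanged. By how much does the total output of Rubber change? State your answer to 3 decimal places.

Technical coefficients a_ij = z_ij / X_j:
  a_11 = 116.25/775 = 0.15, a_21 = 77.5/775 = 0.10
  a_12 = 348.75/775 = 0.45, a_22 = 0/775 = 0.00
I − A =
  [   0.85    -0.45]
  [  -0.10     1.00]
det(I−A) = (0.85)(1.00) − (-0.45)(-0.10) = 0.8050
adj(I−A) = [[1.00, 0.45], [0.10, 0.85]]
(I − A)⁻¹ = adj(I−A) / det(I−A) ≈
  [   1.2422     0.5590]
  [   0.1242     1.0559]
Δx = (I − A)⁻¹ Δd with Δd having +80 in the Rubber component and 0 elsewhere.
So Δx_1 = L_11 · (+80), where L_11 = adj(I−A)_11 / det(I−A) = 1.00 / 0.8050.
Δx_1 = 1.00 × (+80) / 0.8050 = 80.00 / 0.8050 ≈ 99.379.

Δx_1 = 99.379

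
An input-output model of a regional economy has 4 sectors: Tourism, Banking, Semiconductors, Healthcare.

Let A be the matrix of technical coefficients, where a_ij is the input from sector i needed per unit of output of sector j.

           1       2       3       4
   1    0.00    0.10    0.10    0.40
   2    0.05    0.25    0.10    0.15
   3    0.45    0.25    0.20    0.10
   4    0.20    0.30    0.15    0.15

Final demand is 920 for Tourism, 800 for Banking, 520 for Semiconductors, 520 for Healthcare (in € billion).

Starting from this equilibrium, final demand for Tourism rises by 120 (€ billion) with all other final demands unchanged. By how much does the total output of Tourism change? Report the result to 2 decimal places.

I − A =
  [   1.00    -0.10    -0.10    -0.40]
  [  -0.05     0.75    -0.10    -0.15]
  [  -0.45    -0.25     0.80    -0.10]
  [  -0.20    -0.30    -0.15     0.85]
Compute the cofactors C_ij = (−1)^(i+j)·(3×3 minor ij) of I−A; the adjugate is their transpose:
adj(I−A) = Cᵀ =
  [ 0.432875   0.201750   0.127000   0.254250]
  [ 0.107625   0.533750   0.109750   0.157750]
  [ 0.301250   0.316750   0.519250   0.258750]
  [ 0.193000   0.291750   0.160250   0.531500]
det(I−A) = Σ_j (I−A)_1j·C_1j = (1.00)(0.432875) + (-0.10)(0.107625) + (-0.10)(0.301250) + (-0.40)(0.193000) = 0.3147875
(I − A)⁻¹ = adj(I−A) / det(I−A) ≈
  [   1.3751     0.6409     0.4034     0.8077]
  [   0.3419     1.6956     0.3486     0.5011]
  [   0.9570     1.0062     1.6495     0.8220]
  [   0.6131     0.9268     0.5091     1.6884]
Δx = (I − A)⁻¹ Δd with Δd having +120 in the Tourism component and 0 elsewhere.
So Δx_1 = L_11 · (+120), where L_11 = adj(I−A)_11 / det(I−A) = 0.432875 / 0.3147875.
Δx_1 = 0.432875 × (+120) / 0.3147875 = 51.945 / 0.3147875 ≈ 165.02.

Δx_1 = 165.02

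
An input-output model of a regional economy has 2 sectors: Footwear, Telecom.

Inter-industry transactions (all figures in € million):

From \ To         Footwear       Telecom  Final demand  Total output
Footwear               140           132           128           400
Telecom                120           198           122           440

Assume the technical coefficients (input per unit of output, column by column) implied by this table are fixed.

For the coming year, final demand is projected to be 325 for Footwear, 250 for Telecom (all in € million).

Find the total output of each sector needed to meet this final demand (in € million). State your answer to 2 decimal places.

Technical coefficients a_ij = z_ij / X_j:
  a_11 = 140/400 = 0.35, a_21 = 120/400 = 0.30
  a_12 = 132/440 = 0.30, a_22 = 198/440 = 0.45
I − A =
  [   0.65    -0.30]
  [  -0.30     0.55]
det(I−A) = (0.65)(0.55) − (-0.30)(-0.30) = 0.2675
adj(I−A) = [[0.55, 0.30], [0.30, 0.65]]
(I − A)⁻¹ = adj(I−A) / det(I−A) ≈
  [   2.0561     1.1215]
  [   1.1215     2.4299]
x = (I − A)⁻¹ d = adj(I−A)·d / det(I−A), with det(I−A) = 0.2675:
  x_1 = (0.55·325 + 0.30·250) / 0.2675 = 253.75 / 0.2675 ≈ 948.60
  x_2 = (0.30·325 + 0.65·250) / 0.2675 = 260.00 / 0.2675 ≈ 971.96

x_1 = 948.60, x_2 = 971.96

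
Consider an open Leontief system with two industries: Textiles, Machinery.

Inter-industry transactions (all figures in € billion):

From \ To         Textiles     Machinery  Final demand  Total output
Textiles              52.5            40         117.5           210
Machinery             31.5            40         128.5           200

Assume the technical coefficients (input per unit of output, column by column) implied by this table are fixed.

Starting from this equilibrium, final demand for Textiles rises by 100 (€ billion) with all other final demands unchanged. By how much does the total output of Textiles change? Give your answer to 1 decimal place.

Technical coefficients a_ij = z_ij / X_j:
  a_TT = 52.5/210 = 0.25, a_MT = 31.5/210 = 0.15
  a_TM = 40/200 = 0.20, a_MM = 40/200 = 0.20
I − A =
  [   0.75    -0.20]
  [  -0.15     0.80]
det(I−A) = (0.75)(0.80) − (-0.20)(-0.15) = 0.5700
adj(I−A) = [[0.80, 0.20], [0.15, 0.75]]
(I − A)⁻¹ = adj(I−A) / det(I−A) ≈
  [   1.4035     0.3509]
  [   0.2632     1.3158]
Δx = (I − A)⁻¹ Δd with Δd having +100 in the Textiles component and 0 elsewhere.
So Δx_T = L_TT · (+100), where L_TT = adj(I−A)_TT / det(I−A) = 0.80 / 0.5700.
Δx_T = 0.80 × (+100) / 0.5700 = 80.00 / 0.5700 ≈ 140.4.

Δx_T = 140.4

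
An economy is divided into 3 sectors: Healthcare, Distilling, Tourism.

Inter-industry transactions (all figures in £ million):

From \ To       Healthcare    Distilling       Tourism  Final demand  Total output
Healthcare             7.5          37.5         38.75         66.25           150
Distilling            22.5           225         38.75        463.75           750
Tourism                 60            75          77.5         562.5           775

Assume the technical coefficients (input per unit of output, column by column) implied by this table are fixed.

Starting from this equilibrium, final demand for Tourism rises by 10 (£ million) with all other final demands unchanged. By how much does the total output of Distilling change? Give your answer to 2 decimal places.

Technical coefficients a_ij = z_ij / X_j:
  a_11 = 7.5/150 = 0.05, a_21 = 22.5/150 = 0.15, a_31 = 60/150 = 0.40
  a_12 = 37.5/750 = 0.05, a_22 = 225/750 = 0.30, a_32 = 75/750 = 0.10
  a_13 = 38.75/775 = 0.05, a_23 = 38.75/775 = 0.05, a_33 = 77.5/775 = 0.10
I − A =
  [   0.95    -0.05    -0.05]
  [  -0.15     0.70    -0.05]
  [  -0.40    -0.10     0.90]
Cofactors of I−A, C_ij = (−1)^(i+j)·(minor ij) (rows/columns in the sector order above):
  C_11 = (0.70)(0.90) − (-0.05)(-0.10) = 0.6250
  C_12 = −[(-0.15)(0.90) − (-0.05)(-0.40)] = 0.1550
  C_13 = (-0.15)(-0.10) − (0.70)(-0.40) = 0.2950
  C_21 = −[(-0.05)(0.90) − (-0.05)(-0.10)] = 0.0500
  C_22 = (0.95)(0.90) − (-0.05)(-0.40) = 0.8350
  C_23 = −[(0.95)(-0.10) − (-0.05)(-0.40)] = 0.1150
  C_31 = (-0.05)(-0.05) − (-0.05)(0.70) = 0.0375
  C_32 = −[(0.95)(-0.05) − (-0.05)(-0.15)] = 0.0550
  C_33 = (0.95)(0.70) − (-0.05)(-0.15) = 0.6575
det(I−A) = Σ_j (I−A)_1j·C_1j = (0.95)(0.6250) + (-0.05)(0.1550) + (-0.05)(0.2950) = 0.57125
adj(I−A) = Cᵀ =
  [ 0.6250   0.0500   0.0375]
  [ 0.1550   0.8350   0.0550]
  [ 0.2950   0.1150   0.6575]
(I − A)⁻¹ = adj(I−A) / det(I−A) ≈
  [   1.0941     0.0875     0.0656]
  [   0.2713     1.4617     0.0963]
  [   0.5164     0.2013     1.1510]
Δx = (I − A)⁻¹ Δd with Δd having +10 in the Tourism component and 0 elsewhere.
So Δx_2 = L_23 · (+10), where L_23 = adj(I−A)_23 / det(I−A) = 0.0550 / 0.57125.
Δx_2 = 0.0550 × (+10) / 0.57125 = 0.55 / 0.57125 ≈ 0.96.

Δx_2 = 0.96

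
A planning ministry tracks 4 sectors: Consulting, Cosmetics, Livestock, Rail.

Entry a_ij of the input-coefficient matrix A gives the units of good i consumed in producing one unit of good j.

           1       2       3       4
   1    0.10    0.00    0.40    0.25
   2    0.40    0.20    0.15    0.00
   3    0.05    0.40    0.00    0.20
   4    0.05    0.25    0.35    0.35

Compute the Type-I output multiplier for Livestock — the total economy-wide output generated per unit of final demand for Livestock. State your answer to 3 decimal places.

m_3 = 4.944

I − A =
  [   0.90     0.00    -0.40    -0.25]
  [  -0.40     0.80    -0.15     0.00]
  [  -0.05    -0.40     1.00    -0.20]
  [  -0.05    -0.25    -0.35     0.65]
Compute the cofactors C_ij = (−1)^(i+j)·(3×3 minor ij) of I−A; the adjugate is their transpose:
adj(I−A) = Cᵀ =
  [ 0.417500   0.221500   0.287375   0.249000]
  [ 0.238375   0.488125   0.224875   0.160875]
  [ 0.158000   0.277125   0.433000   0.194000]
  [ 0.208875   0.354000   0.341750   0.586000]
det(I−A) = Σ_j (I−A)_1j·C_1j = (0.90)(0.417500) + (0.00)(0.238375) + (-0.40)(0.158000) + (-0.25)(0.208875) = 0.26033125
(I − A)⁻¹ = adj(I−A) / det(I−A) ≈
  [   1.6037     0.8508     1.1039     0.9565]
  [   0.9157     1.8750     0.8638     0.6180]
  [   0.6069     1.0645     1.6633     0.7452]
  [   0.8023     1.3598     1.3128     2.2510]
The output multiplier for sector j is the column-j sum of the Leontief inverse (I − A)⁻¹ = adj(I−A) / det(I−A).
Column 3 of adj(I−A): (0.287375, 0.224875, 0.433000, 0.341750); det(I−A) = 0.26033125.
m_3 = (0.287375 + 0.224875 + 0.433000 + 0.341750) / 0.26033125 = 1.287 / 0.26033125 ≈ 4.944.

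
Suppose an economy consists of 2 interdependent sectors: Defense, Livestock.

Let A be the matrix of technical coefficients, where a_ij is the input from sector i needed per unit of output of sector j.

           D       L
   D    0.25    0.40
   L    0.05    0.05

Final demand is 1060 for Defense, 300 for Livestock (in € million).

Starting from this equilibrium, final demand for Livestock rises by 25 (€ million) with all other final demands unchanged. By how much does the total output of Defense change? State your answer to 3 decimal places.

I − A =
  [   0.75    -0.40]
  [  -0.05     0.95]
det(I−A) = (0.75)(0.95) − (-0.40)(-0.05) = 0.6925
adj(I−A) = [[0.95, 0.40], [0.05, 0.75]]
(I − A)⁻¹ = adj(I−A) / det(I−A) ≈
  [   1.3718     0.5776]
  [   0.0722     1.0830]
Δx = (I − A)⁻¹ Δd with Δd having +25 in the Livestock component and 0 elsewhere.
So Δx_D = L_DL · (+25), where L_DL = adj(I−A)_DL / det(I−A) = 0.40 / 0.6925.
Δx_D = 0.40 × (+25) / 0.6925 = 10.00 / 0.6925 ≈ 14.440.

Δx_D = 14.440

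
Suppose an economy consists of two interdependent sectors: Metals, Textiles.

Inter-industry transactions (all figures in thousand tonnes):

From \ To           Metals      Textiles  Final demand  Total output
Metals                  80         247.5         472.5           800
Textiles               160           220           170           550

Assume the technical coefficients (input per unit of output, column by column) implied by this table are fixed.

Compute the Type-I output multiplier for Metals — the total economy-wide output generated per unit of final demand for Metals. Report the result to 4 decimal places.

Technical coefficients a_ij = z_ij / X_j:
  a_11 = 80/800 = 0.10, a_21 = 160/800 = 0.20
  a_12 = 247.5/550 = 0.45, a_22 = 220/550 = 0.40
I − A =
  [   0.90    -0.45]
  [  -0.20     0.60]
det(I−A) = (0.90)(0.60) − (-0.45)(-0.20) = 0.4500
adj(I−A) = [[0.60, 0.45], [0.20, 0.90]]
(I − A)⁻¹ = adj(I−A) / det(I−A) ≈
  [   1.33333     1.00000]
  [   0.44444     2.00000]
The output multiplier for sector j is the column-j sum of the Leontief inverse (I − A)⁻¹ = adj(I−A) / det(I−A).
Column 1 of adj(I−A): (0.60, 0.20); det(I−A) = 0.4500.
m_1 = (0.60 + 0.20) / 0.4500 = 0.80 / 0.4500 ≈ 1.7778.

m_1 = 1.7778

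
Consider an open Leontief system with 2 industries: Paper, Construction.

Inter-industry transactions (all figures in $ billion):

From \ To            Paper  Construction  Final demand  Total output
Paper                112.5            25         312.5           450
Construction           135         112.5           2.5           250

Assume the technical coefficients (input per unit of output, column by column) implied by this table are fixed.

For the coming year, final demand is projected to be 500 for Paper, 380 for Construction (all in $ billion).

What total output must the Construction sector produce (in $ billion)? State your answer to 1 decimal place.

Technical coefficients a_ij = z_ij / X_j:
  a_PP = 112.5/450 = 0.25, a_CP = 135/450 = 0.30
  a_PC = 25/250 = 0.10, a_CC = 112.5/250 = 0.45
I − A =
  [   0.75    -0.10]
  [  -0.30     0.55]
det(I−A) = (0.75)(0.55) − (-0.10)(-0.30) = 0.3825
adj(I−A) = [[0.55, 0.10], [0.30, 0.75]]
(I − A)⁻¹ = adj(I−A) / det(I−A) ≈
  [   1.4379     0.2614]
  [   0.7843     1.9608]
x = (I − A)⁻¹ d = adj(I−A)·d / det(I−A), with det(I−A) = 0.3825:
  x_P = (0.55·500 + 0.10·380) / 0.3825 = 313.00 / 0.3825 ≈ 818.3
  x_C = (0.30·500 + 0.75·380) / 0.3825 = 435.00 / 0.3825 ≈ 1137.3

x_C = 1137.3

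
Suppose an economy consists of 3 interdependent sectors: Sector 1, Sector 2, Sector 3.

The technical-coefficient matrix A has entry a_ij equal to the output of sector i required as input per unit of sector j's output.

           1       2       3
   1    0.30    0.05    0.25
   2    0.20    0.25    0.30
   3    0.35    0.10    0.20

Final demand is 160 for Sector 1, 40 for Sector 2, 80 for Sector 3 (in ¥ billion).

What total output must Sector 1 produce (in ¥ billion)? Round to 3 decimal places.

x_1 = 349.068

I − A =
  [   0.70    -0.05    -0.25]
  [  -0.20     0.75    -0.30]
  [  -0.35    -0.10     0.80]
Cofactors of I−A, C_ij = (−1)^(i+j)·(minor ij) (rows/columns in the sector order above):
  C_11 = (0.75)(0.80) − (-0.30)(-0.10) = 0.5700
  C_12 = −[(-0.20)(0.80) − (-0.30)(-0.35)] = 0.2650
  C_13 = (-0.20)(-0.10) − (0.75)(-0.35) = 0.2825
  C_21 = −[(-0.05)(0.80) − (-0.25)(-0.10)] = 0.0650
  C_22 = (0.70)(0.80) − (-0.25)(-0.35) = 0.4725
  C_23 = −[(0.70)(-0.10) − (-0.05)(-0.35)] = 0.0875
  C_31 = (-0.05)(-0.30) − (-0.25)(0.75) = 0.2025
  C_32 = −[(0.70)(-0.30) − (-0.25)(-0.20)] = 0.2600
  C_33 = (0.70)(0.75) − (-0.05)(-0.20) = 0.5150
det(I−A) = Σ_j (I−A)_1j·C_1j = (0.70)(0.5700) + (-0.05)(0.2650) + (-0.25)(0.2825) = 0.315125
adj(I−A) = Cᵀ =
  [ 0.5700   0.0650   0.2025]
  [ 0.2650   0.4725   0.2600]
  [ 0.2825   0.0875   0.5150]
(I − A)⁻¹ = adj(I−A) / det(I−A) ≈
  [   1.8088     0.2063     0.6426]
  [   0.8409     1.4994     0.8251]
  [   0.8965     0.2777     1.6343]
x = (I − A)⁻¹ d = adj(I−A)·d / det(I−A), with det(I−A) = 0.315125:
  x_1 = (0.5700·160 + 0.0650·40 + 0.2025·80) / 0.315125 = 110.00 / 0.315125 ≈ 349.068
  x_2 = (0.2650·160 + 0.4725·40 + 0.2600·80) / 0.315125 = 82.10 / 0.315125 ≈ 260.532
  x_3 = (0.2825·160 + 0.0875·40 + 0.5150·80) / 0.315125 = 89.90 / 0.315125 ≈ 285.284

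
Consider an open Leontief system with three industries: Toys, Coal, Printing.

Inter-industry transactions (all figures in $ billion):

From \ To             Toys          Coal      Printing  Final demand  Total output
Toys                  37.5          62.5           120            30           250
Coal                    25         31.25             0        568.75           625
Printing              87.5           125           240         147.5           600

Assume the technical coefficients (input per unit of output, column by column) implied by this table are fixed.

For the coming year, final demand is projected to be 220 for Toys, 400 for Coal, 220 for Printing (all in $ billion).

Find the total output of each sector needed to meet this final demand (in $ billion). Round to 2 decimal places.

Technical coefficients a_ij = z_ij / X_j:
  a_11 = 37.5/250 = 0.15, a_21 = 25/250 = 0.10, a_31 = 87.5/250 = 0.35
  a_12 = 62.5/625 = 0.10, a_22 = 31.25/625 = 0.05, a_32 = 125/625 = 0.20
  a_13 = 120/600 = 0.20, a_23 = 0/600 = 0.00, a_33 = 240/600 = 0.40
I − A =
  [   0.85    -0.10    -0.20]
  [  -0.10     0.95     0.00]
  [  -0.35    -0.20     0.60]
Cofactors of I−A, C_ij = (−1)^(i+j)·(minor ij) (rows/columns in the sector order above):
  C_11 = (0.95)(0.60) − (0.00)(-0.20) = 0.5700
  C_12 = −[(-0.10)(0.60) − (0.00)(-0.35)] = 0.0600
  C_13 = (-0.10)(-0.20) − (0.95)(-0.35) = 0.3525
  C_21 = −[(-0.10)(0.60) − (-0.20)(-0.20)] = 0.1000
  C_22 = (0.85)(0.60) − (-0.20)(-0.35) = 0.4400
  C_23 = −[(0.85)(-0.20) − (-0.10)(-0.35)] = 0.2050
  C_31 = (-0.10)(0.00) − (-0.20)(0.95) = 0.1900
  C_32 = −[(0.85)(0.00) − (-0.20)(-0.10)] = 0.0200
  C_33 = (0.85)(0.95) − (-0.10)(-0.10) = 0.7975
det(I−A) = Σ_j (I−A)_1j·C_1j = (0.85)(0.5700) + (-0.10)(0.0600) + (-0.20)(0.3525) = 0.4080
adj(I−A) = Cᵀ =
  [ 0.5700   0.1000   0.1900]
  [ 0.0600   0.4400   0.0200]
  [ 0.3525   0.2050   0.7975]
(I − A)⁻¹ = adj(I−A) / det(I−A) ≈
  [   1.3971     0.2451     0.4657]
  [   0.1471     1.0784     0.0490]
  [   0.8640     0.5025     1.9547]
x = (I − A)⁻¹ d = adj(I−A)·d / det(I−A), with det(I−A) = 0.4080:
  x_1 = (0.5700·220 + 0.1000·400 + 0.1900·220) / 0.4080 = 207.20 / 0.4080 ≈ 507.84
  x_2 = (0.0600·220 + 0.4400·400 + 0.0200·220) / 0.4080 = 193.60 / 0.4080 ≈ 474.51
  x_3 = (0.3525·220 + 0.2050·400 + 0.7975·220) / 0.4080 = 335.00 / 0.4080 ≈ 821.08

x_1 = 507.84, x_2 = 474.51, x_3 = 821.08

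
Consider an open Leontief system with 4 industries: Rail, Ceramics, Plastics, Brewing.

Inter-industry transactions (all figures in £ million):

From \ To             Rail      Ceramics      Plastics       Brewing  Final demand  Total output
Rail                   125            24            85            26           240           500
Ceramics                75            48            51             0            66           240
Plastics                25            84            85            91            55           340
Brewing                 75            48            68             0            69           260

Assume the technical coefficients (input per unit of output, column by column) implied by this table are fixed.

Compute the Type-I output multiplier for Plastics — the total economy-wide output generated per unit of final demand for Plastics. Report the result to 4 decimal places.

Technical coefficients a_ij = z_ij / X_j:
  a_RR = 125/500 = 0.25, a_CR = 75/500 = 0.15, a_PR = 25/500 = 0.05, a_BR = 75/500 = 0.15
  a_RC = 24/240 = 0.10, a_CC = 48/240 = 0.20, a_PC = 84/240 = 0.35, a_BC = 48/240 = 0.20
  a_RP = 85/340 = 0.25, a_CP = 51/340 = 0.15, a_PP = 85/340 = 0.25, a_BP = 68/340 = 0.20
  a_RB = 26/260 = 0.10, a_CB = 0/260 = 0.00, a_PB = 91/260 = 0.35, a_BB = 0/260 = 0.00
I − A =
  [   0.75    -0.10    -0.25    -0.10]
  [  -0.15     0.80    -0.15     0.00]
  [  -0.05    -0.35     0.75    -0.35]
  [  -0.15    -0.20    -0.20     1.00]
Compute the cofactors C_ij = (−1)^(i+j)·(3×3 minor ij) of I−A; the adjugate is their transpose:
adj(I−A) = Cᵀ =
  [ 0.481000   0.195000   0.234000   0.130000]
  [ 0.117375   0.472125   0.150750   0.064500]
  [ 0.145000   0.321000   0.570000   0.214000]
  [ 0.124625   0.187875   0.179250   0.375500]
det(I−A) = Σ_j (I−A)_1j·C_1j = (0.75)(0.481000) + (-0.10)(0.117375) + (-0.25)(0.145000) + (-0.10)(0.124625) = 0.3003
(I − A)⁻¹ = adj(I−A) / det(I−A) ≈
  [   1.60173     0.64935     0.77922     0.43290]
  [   0.39086     1.57218     0.50200     0.21479]
  [   0.48285     1.06893     1.89810     0.71262]
  [   0.41500     0.62562     0.59690     1.25042]
The output multiplier for sector j is the column-j sum of the Leontief inverse (I − A)⁻¹ = adj(I−A) / det(I−A).
Column P of adj(I−A): (0.234000, 0.150750, 0.570000, 0.179250); det(I−A) = 0.3003.
m_P = (0.234000 + 0.150750 + 0.570000 + 0.179250) / 0.3003 = 1.134 / 0.3003 ≈ 3.7762.

m_P = 3.7762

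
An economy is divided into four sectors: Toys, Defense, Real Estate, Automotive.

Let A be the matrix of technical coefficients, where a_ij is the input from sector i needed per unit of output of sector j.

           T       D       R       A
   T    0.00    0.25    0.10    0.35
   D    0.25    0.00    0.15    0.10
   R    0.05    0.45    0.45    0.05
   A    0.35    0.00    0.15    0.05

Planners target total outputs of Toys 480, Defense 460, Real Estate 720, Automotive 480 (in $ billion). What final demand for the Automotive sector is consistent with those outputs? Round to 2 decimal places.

d_A = 180.00

I − A =
  [   1.00    -0.25    -0.10    -0.35]
  [  -0.25     1.00    -0.15    -0.10]
  [  -0.05    -0.45     0.55    -0.05]
  [  -0.35     0.00    -0.15     0.95]
d = (I − A) x:
  d_T = (+1.00)·480 + (-0.25)·460 + (-0.10)·720 + (-0.35)·480 = 125.00
  d_D = (-0.25)·480 + (+1.00)·460 + (-0.15)·720 + (-0.10)·480 = 184.00
  d_R = (-0.05)·480 + (-0.45)·460 + (+0.55)·720 + (-0.05)·480 = 141.00
  d_A = (-0.35)·480 + (+0.00)·460 + (-0.15)·720 + (+0.95)·480 = 180.00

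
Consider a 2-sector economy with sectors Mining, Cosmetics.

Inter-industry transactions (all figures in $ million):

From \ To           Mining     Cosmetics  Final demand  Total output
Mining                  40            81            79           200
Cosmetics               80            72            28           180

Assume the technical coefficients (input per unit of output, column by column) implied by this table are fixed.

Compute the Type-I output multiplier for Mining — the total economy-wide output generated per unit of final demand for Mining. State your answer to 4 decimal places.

Technical coefficients a_ij = z_ij / X_j:
  a_MM = 40/200 = 0.20, a_CM = 80/200 = 0.40
  a_MC = 81/180 = 0.45, a_CC = 72/180 = 0.40
I − A =
  [   0.80    -0.45]
  [  -0.40     0.60]
det(I−A) = (0.80)(0.60) − (-0.45)(-0.40) = 0.3000
adj(I−A) = [[0.60, 0.45], [0.40, 0.80]]
(I − A)⁻¹ = adj(I−A) / det(I−A) ≈
  [   2.00000     1.50000]
  [   1.33333     2.66667]
The output multiplier for sector j is the column-j sum of the Leontief inverse (I − A)⁻¹ = adj(I−A) / det(I−A).
Column M of adj(I−A): (0.60, 0.40); det(I−A) = 0.3000.
m_M = (0.60 + 0.40) / 0.3000 = 1.00 / 0.3000 ≈ 3.3333.

m_M = 3.3333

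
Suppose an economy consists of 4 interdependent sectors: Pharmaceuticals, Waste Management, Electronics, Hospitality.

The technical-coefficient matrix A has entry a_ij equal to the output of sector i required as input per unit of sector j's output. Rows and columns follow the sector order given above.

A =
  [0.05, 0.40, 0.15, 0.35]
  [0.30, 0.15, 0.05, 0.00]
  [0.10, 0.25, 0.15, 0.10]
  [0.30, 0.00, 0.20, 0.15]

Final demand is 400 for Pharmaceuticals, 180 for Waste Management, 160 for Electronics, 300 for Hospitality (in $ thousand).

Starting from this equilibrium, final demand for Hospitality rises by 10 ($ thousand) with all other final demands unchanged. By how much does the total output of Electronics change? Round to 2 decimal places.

I − A =
  [   0.95    -0.40    -0.15    -0.35]
  [  -0.30     0.85    -0.05     0.00]
  [  -0.10    -0.25     0.85    -0.10]
  [  -0.30     0.00    -0.20     0.85]
Compute the cofactors C_ij = (−1)^(i+j)·(3×3 minor ij) of I−A; the adjugate is their transpose:
adj(I−A) = Cᵀ =
  [ 0.586500   0.330375   0.184875   0.263250]
  [ 0.216500   0.553875   0.094375   0.100250]
  [ 0.161500   0.221625   0.495125   0.124750]
  [ 0.245000   0.168750   0.181750   0.546500]
det(I−A) = Σ_j (I−A)_1j·C_1j = (0.95)(0.586500) + (-0.40)(0.216500) + (-0.15)(0.161500) + (-0.35)(0.245000) = 0.3606
(I − A)⁻¹ = adj(I−A) / det(I−A) ≈
  [   1.6265     0.9162     0.5127     0.7300]
  [   0.6004     1.5360     0.2617     0.2780]
  [   0.4479     0.6146     1.3731     0.3460]
  [   0.6794     0.4680     0.5040     1.5155]
Δx = (I − A)⁻¹ Δd with Δd having +10 in the Hospitality component and 0 elsewhere.
So Δx_E = L_EH · (+10), where L_EH = adj(I−A)_EH / det(I−A) = 0.124750 / 0.3606.
Δx_E = 0.124750 × (+10) / 0.3606 = 1.2475 / 0.3606 ≈ 3.46.

Δx_E = 3.46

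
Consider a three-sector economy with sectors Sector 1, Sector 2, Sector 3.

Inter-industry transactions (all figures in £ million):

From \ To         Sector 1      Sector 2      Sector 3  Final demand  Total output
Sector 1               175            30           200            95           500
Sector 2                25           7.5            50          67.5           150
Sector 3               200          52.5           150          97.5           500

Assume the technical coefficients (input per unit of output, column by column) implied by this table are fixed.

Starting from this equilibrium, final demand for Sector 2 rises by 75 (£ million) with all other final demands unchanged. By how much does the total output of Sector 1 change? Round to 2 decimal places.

Technical coefficients a_ij = z_ij / X_j:
  a_11 = 175/500 = 0.35, a_21 = 25/500 = 0.05, a_31 = 200/500 = 0.40
  a_12 = 30/150 = 0.20, a_22 = 7.5/150 = 0.05, a_32 = 52.5/150 = 0.35
  a_13 = 200/500 = 0.40, a_23 = 50/500 = 0.10, a_33 = 150/500 = 0.30
I − A =
  [   0.65    -0.20    -0.40]
  [  -0.05     0.95    -0.10]
  [  -0.40    -0.35     0.70]
Cofactors of I−A, C_ij = (−1)^(i+j)·(minor ij) (rows/columns in the sector order above):
  C_11 = (0.95)(0.70) − (-0.10)(-0.35) = 0.6300
  C_12 = −[(-0.05)(0.70) − (-0.10)(-0.40)] = 0.0750
  C_13 = (-0.05)(-0.35) − (0.95)(-0.40) = 0.3975
  C_21 = −[(-0.20)(0.70) − (-0.40)(-0.35)] = 0.2800
  C_22 = (0.65)(0.70) − (-0.40)(-0.40) = 0.2950
  C_23 = −[(0.65)(-0.35) − (-0.20)(-0.40)] = 0.3075
  C_31 = (-0.20)(-0.10) − (-0.40)(0.95) = 0.4000
  C_32 = −[(0.65)(-0.10) − (-0.40)(-0.05)] = 0.0850
  C_33 = (0.65)(0.95) − (-0.20)(-0.05) = 0.6075
det(I−A) = Σ_j (I−A)_1j·C_1j = (0.65)(0.6300) + (-0.20)(0.0750) + (-0.40)(0.3975) = 0.2355
adj(I−A) = Cᵀ =
  [ 0.6300   0.2800   0.4000]
  [ 0.0750   0.2950   0.0850]
  [ 0.3975   0.3075   0.6075]
(I − A)⁻¹ = adj(I−A) / det(I−A) ≈
  [   2.6752     1.1890     1.6985]
  [   0.3185     1.2527     0.3609]
  [   1.6879     1.3057     2.5796]
Δx = (I − A)⁻¹ Δd with Δd having +75 in the Sector 2 component and 0 elsewhere.
So Δx_1 = L_12 · (+75), where L_12 = adj(I−A)_12 / det(I−A) = 0.2800 / 0.2355.
Δx_1 = 0.2800 × (+75) / 0.2355 = 21.00 / 0.2355 ≈ 89.17.

Δx_1 = 89.17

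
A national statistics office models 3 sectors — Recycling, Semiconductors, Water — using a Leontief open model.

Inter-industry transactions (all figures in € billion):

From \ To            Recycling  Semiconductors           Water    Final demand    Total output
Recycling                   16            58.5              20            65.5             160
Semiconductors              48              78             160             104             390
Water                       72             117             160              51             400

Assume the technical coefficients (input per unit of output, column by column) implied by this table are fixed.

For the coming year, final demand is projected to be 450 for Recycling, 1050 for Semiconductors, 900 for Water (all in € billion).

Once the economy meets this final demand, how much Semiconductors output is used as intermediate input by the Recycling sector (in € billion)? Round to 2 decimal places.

z_SR = 439.09

Technical coefficients a_ij = z_ij / X_j:
  a_RR = 16/160 = 0.10, a_SR = 48/160 = 0.30, a_WR = 72/160 = 0.45
  a_RS = 58.5/390 = 0.15, a_SS = 78/390 = 0.20, a_WS = 117/390 = 0.30
  a_RW = 20/400 = 0.05, a_SW = 160/400 = 0.40, a_WW = 160/400 = 0.40
I − A =
  [   0.90    -0.15    -0.05]
  [  -0.30     0.80    -0.40]
  [  -0.45    -0.30     0.60]
Cofactors of I−A, C_ij = (−1)^(i+j)·(minor ij) (rows/columns in the sector order above):
  C_11 = (0.80)(0.60) − (-0.40)(-0.30) = 0.3600
  C_12 = −[(-0.30)(0.60) − (-0.40)(-0.45)] = 0.3600
  C_13 = (-0.30)(-0.30) − (0.80)(-0.45) = 0.4500
  C_21 = −[(-0.15)(0.60) − (-0.05)(-0.30)] = 0.1050
  C_22 = (0.90)(0.60) − (-0.05)(-0.45) = 0.5175
  C_23 = −[(0.90)(-0.30) − (-0.15)(-0.45)] = 0.3375
  C_31 = (-0.15)(-0.40) − (-0.05)(0.80) = 0.1000
  C_32 = −[(0.90)(-0.40) − (-0.05)(-0.30)] = 0.3750
  C_33 = (0.90)(0.80) − (-0.15)(-0.30) = 0.6750
det(I−A) = Σ_j (I−A)_1j·C_1j = (0.90)(0.3600) + (-0.15)(0.3600) + (-0.05)(0.4500) = 0.2475
adj(I−A) = Cᵀ =
  [ 0.3600   0.1050   0.1000]
  [ 0.3600   0.5175   0.3750]
  [ 0.4500   0.3375   0.6750]
(I − A)⁻¹ = adj(I−A) / det(I−A) ≈
  [   1.4545     0.4242     0.4040]
  [   1.4545     2.0909     1.5152]
  [   1.8182     1.3636     2.7273]
First solve x = (I − A)⁻¹ d = adj(I−A)·d / det(I−A); in particular x_R = (0.3600·450 + 0.1050·1050 + 0.1000·900) / 0.2475 = 362.25 / 0.2475 ≈ 1463.6364.
Intermediate flow from S to R: z_SR = a_SR · x_R = 0.30 × 362.25 / 0.2475 = 108.675 / 0.2475 ≈ 439.09.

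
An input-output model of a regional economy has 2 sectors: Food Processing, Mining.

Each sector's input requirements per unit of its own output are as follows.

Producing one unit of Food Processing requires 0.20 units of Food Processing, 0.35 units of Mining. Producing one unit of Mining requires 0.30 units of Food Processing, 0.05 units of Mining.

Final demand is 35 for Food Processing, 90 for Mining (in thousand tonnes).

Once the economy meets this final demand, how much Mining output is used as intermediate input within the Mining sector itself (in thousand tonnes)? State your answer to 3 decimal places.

I − A =
  [   0.80    -0.30]
  [  -0.35     0.95]
det(I−A) = (0.80)(0.95) − (-0.30)(-0.35) = 0.6550
adj(I−A) = [[0.95, 0.30], [0.35, 0.80]]
(I − A)⁻¹ = adj(I−A) / det(I−A) ≈
  [   1.4504     0.4580]
  [   0.5344     1.2214]
First solve x = (I − A)⁻¹ d = adj(I−A)·d / det(I−A); in particular x_M = (0.35·35 + 0.80·90) / 0.6550 = 84.25 / 0.6550 ≈ 128.62595.
Intermediate flow from M to M: z_MM = a_MM · x_M = 0.05 × 84.25 / 0.6550 = 4.2125 / 0.6550 ≈ 6.431.

z_MM = 6.431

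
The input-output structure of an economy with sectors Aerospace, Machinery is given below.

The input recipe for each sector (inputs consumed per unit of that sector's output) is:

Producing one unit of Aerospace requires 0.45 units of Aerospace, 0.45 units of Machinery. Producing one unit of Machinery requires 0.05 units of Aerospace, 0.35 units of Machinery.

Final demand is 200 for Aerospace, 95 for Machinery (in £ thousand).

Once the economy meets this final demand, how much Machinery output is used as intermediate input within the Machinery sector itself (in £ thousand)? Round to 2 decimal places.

I − A =
  [   0.55    -0.05]
  [  -0.45     0.65]
det(I−A) = (0.55)(0.65) − (-0.05)(-0.45) = 0.3350
adj(I−A) = [[0.65, 0.05], [0.45, 0.55]]
(I − A)⁻¹ = adj(I−A) / det(I−A) ≈
  [   1.9403     0.1493]
  [   1.3433     1.6418]
First solve x = (I − A)⁻¹ d = adj(I−A)·d / det(I−A); in particular x_M = (0.45·200 + 0.55·95) / 0.3350 = 142.25 / 0.3350 ≈ 424.6269.
Intermediate flow from M to M: z_MM = a_MM · x_M = 0.35 × 142.25 / 0.3350 = 49.7875 / 0.3350 ≈ 148.62.

z_MM = 148.62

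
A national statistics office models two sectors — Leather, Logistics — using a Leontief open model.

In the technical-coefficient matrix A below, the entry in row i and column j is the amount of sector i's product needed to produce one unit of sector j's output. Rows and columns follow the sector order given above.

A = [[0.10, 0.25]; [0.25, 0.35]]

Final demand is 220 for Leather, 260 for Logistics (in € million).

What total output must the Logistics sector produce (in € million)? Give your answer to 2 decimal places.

I − A =
  [   0.90    -0.25]
  [  -0.25     0.65]
det(I−A) = (0.90)(0.65) − (-0.25)(-0.25) = 0.5225
adj(I−A) = [[0.65, 0.25], [0.25, 0.90]]
(I − A)⁻¹ = adj(I−A) / det(I−A) ≈
  [   1.2440     0.4785]
  [   0.4785     1.7225]
x = (I − A)⁻¹ d = adj(I−A)·d / det(I−A), with det(I−A) = 0.5225:
  x_1 = (0.65·220 + 0.25·260) / 0.5225 = 208.00 / 0.5225 ≈ 398.09
  x_2 = (0.25·220 + 0.90·260) / 0.5225 = 289.00 / 0.5225 ≈ 553.11

x_2 = 553.11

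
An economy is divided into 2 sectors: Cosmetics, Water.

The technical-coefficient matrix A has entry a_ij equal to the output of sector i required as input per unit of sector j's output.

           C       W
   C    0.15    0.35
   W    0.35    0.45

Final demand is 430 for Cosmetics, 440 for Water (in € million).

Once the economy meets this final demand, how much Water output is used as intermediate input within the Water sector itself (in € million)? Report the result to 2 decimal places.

z_WW = 684.13

I − A =
  [   0.85    -0.35]
  [  -0.35     0.55]
det(I−A) = (0.85)(0.55) − (-0.35)(-0.35) = 0.3450
adj(I−A) = [[0.55, 0.35], [0.35, 0.85]]
(I − A)⁻¹ = adj(I−A) / det(I−A) ≈
  [   1.5942     1.0145]
  [   1.0145     2.4638]
First solve x = (I − A)⁻¹ d = adj(I−A)·d / det(I−A); in particular x_W = (0.35·430 + 0.85·440) / 0.3450 = 524.50 / 0.3450 ≈ 1520.2899.
Intermediate flow from W to W: z_WW = a_WW · x_W = 0.45 × 524.50 / 0.3450 = 236.025 / 0.3450 ≈ 684.13.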